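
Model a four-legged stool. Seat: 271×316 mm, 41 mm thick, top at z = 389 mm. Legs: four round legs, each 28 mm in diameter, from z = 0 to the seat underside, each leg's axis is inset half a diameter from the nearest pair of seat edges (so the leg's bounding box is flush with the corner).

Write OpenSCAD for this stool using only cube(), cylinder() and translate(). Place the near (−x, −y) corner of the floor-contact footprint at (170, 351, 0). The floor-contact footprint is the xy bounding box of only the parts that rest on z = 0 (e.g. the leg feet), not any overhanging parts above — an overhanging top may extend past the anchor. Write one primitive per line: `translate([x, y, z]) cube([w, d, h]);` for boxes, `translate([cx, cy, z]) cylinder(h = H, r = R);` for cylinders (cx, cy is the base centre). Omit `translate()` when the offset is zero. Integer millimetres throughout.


translate([170, 351, 348]) cube([271, 316, 41]);
translate([184, 365, 0]) cylinder(h = 348, r = 14);
translate([427, 365, 0]) cylinder(h = 348, r = 14);
translate([184, 653, 0]) cylinder(h = 348, r = 14);
translate([427, 653, 0]) cylinder(h = 348, r = 14);


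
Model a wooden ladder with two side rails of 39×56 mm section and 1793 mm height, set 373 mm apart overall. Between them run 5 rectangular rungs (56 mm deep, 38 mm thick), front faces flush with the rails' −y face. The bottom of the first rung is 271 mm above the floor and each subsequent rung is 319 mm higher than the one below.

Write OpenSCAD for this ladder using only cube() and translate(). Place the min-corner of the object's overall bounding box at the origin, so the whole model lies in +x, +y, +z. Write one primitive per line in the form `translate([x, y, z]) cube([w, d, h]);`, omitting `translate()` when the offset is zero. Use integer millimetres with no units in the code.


// rung span = 373 - 2*39 = 295
// rung[k] z = 271 + k*319
cube([39, 56, 1793]);
translate([334, 0, 0]) cube([39, 56, 1793]);
translate([39, 0, 271]) cube([295, 56, 38]);
translate([39, 0, 590]) cube([295, 56, 38]);
translate([39, 0, 909]) cube([295, 56, 38]);
translate([39, 0, 1228]) cube([295, 56, 38]);
translate([39, 0, 1547]) cube([295, 56, 38]);


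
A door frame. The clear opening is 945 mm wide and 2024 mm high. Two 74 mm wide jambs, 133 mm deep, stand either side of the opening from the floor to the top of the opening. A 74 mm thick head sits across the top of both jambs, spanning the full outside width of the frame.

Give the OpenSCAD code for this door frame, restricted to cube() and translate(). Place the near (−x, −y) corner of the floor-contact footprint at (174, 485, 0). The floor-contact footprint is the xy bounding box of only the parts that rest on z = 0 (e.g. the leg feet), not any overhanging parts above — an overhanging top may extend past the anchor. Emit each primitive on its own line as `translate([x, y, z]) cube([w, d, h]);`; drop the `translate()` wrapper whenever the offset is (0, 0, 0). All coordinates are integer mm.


translate([174, 485, 0]) cube([74, 133, 2024]);
translate([1193, 485, 0]) cube([74, 133, 2024]);
translate([174, 485, 2024]) cube([1093, 133, 74]);


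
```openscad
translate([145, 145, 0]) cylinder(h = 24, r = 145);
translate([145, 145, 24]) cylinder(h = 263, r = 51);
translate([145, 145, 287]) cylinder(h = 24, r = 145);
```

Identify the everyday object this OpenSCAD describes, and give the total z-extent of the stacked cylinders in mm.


A spool. The overall height is 311 mm.

Three coaxial cylinders, large–small–large — a spool. Two 24 mm flanges and a 263 mm core give 24 + 263 + 24 = 311 mm.


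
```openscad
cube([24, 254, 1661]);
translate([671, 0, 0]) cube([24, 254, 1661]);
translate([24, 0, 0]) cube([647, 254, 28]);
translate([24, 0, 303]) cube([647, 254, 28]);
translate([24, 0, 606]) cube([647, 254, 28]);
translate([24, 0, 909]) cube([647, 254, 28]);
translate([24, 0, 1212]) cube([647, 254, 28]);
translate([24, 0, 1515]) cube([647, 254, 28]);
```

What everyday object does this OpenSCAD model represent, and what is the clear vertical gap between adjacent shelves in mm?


A bookshelf. The clear shelf gap is 275 mm.

Two tall side panels with 6 horizontal boards between them — a bookshelf. The first two shelf undersides are at z = 0 and z = 303; with shelf thickness 28, the clear gap is 303 − 0 − 28 = 275 mm.


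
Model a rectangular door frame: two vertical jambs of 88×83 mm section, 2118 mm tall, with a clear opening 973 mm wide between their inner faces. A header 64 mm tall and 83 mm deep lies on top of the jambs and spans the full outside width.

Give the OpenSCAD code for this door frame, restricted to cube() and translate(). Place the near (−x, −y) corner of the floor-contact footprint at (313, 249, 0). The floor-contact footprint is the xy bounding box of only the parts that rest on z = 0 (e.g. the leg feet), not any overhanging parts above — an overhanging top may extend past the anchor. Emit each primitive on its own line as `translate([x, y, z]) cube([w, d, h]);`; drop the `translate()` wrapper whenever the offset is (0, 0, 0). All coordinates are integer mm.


translate([313, 249, 0]) cube([88, 83, 2118]);
translate([1374, 249, 0]) cube([88, 83, 2118]);
translate([313, 249, 2118]) cube([1149, 83, 64]);


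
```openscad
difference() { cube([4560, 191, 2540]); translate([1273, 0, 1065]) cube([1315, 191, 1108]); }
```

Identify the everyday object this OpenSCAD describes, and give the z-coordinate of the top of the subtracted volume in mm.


A wall with a window opening. The window head height is 2173 mm.

A wall with a rectangular opening subtracted — a window. Sill at z = 1065, opening 1108 mm tall, so the head is at 1065 + 1108 = 2173 mm.


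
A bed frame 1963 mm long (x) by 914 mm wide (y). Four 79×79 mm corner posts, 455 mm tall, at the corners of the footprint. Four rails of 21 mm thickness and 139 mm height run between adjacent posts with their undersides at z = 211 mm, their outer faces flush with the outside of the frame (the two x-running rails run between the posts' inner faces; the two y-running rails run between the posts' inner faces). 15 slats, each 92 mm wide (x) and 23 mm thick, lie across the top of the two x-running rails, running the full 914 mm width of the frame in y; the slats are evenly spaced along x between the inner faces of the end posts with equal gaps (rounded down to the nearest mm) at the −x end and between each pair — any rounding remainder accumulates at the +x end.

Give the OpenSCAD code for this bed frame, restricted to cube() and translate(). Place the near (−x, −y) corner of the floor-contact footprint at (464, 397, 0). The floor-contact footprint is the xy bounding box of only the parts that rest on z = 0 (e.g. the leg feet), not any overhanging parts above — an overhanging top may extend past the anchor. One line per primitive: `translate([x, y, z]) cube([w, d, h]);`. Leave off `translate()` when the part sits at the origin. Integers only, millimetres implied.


translate([464, 397, 0]) cube([79, 79, 455]);
translate([464, 1232, 0]) cube([79, 79, 455]);
translate([2348, 397, 0]) cube([79, 79, 455]);
translate([2348, 1232, 0]) cube([79, 79, 455]);
translate([543, 397, 211]) cube([1805, 21, 139]);
translate([543, 1290, 211]) cube([1805, 21, 139]);
translate([464, 476, 211]) cube([21, 756, 139]);
translate([2406, 476, 211]) cube([21, 756, 139]);
translate([569, 397, 350]) cube([92, 914, 23]);
translate([687, 397, 350]) cube([92, 914, 23]);
translate([805, 397, 350]) cube([92, 914, 23]);
translate([923, 397, 350]) cube([92, 914, 23]);
translate([1041, 397, 350]) cube([92, 914, 23]);
translate([1159, 397, 350]) cube([92, 914, 23]);
translate([1277, 397, 350]) cube([92, 914, 23]);
translate([1395, 397, 350]) cube([92, 914, 23]);
translate([1513, 397, 350]) cube([92, 914, 23]);
translate([1631, 397, 350]) cube([92, 914, 23]);
translate([1749, 397, 350]) cube([92, 914, 23]);
translate([1867, 397, 350]) cube([92, 914, 23]);
translate([1985, 397, 350]) cube([92, 914, 23]);
translate([2103, 397, 350]) cube([92, 914, 23]);
translate([2221, 397, 350]) cube([92, 914, 23]);


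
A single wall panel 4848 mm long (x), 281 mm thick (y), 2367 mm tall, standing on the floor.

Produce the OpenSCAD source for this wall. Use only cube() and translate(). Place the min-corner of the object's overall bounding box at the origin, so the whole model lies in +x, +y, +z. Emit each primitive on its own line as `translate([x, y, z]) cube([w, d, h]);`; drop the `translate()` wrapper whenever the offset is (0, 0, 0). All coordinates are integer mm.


cube([4848, 281, 2367]);


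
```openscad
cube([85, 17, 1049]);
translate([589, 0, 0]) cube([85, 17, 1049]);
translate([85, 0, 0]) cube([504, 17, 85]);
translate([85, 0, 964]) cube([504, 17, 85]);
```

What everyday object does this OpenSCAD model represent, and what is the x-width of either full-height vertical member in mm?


A picture frame. The border width is 85 mm.

Four thin pieces enclosing a rectangular opening — a picture frame. The two full-height stiles are 1049 mm tall; the top rail sits at z = 964 and is 85 mm tall, so the border above the opening is 1049 − 964 = 85 mm, matching the stile x-width.


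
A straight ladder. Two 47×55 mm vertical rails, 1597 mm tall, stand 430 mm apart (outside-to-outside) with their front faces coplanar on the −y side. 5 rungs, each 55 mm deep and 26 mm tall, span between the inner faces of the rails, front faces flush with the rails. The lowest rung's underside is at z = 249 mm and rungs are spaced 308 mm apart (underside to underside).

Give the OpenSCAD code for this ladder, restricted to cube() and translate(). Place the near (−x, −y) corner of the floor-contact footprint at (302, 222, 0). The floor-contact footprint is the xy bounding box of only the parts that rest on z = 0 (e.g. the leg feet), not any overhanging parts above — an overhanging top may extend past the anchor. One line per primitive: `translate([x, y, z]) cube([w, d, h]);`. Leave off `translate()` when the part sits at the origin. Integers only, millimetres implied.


translate([302, 222, 0]) cube([47, 55, 1597]);
translate([685, 222, 0]) cube([47, 55, 1597]);
translate([349, 222, 249]) cube([336, 55, 26]);
translate([349, 222, 557]) cube([336, 55, 26]);
translate([349, 222, 865]) cube([336, 55, 26]);
translate([349, 222, 1173]) cube([336, 55, 26]);
translate([349, 222, 1481]) cube([336, 55, 26]);


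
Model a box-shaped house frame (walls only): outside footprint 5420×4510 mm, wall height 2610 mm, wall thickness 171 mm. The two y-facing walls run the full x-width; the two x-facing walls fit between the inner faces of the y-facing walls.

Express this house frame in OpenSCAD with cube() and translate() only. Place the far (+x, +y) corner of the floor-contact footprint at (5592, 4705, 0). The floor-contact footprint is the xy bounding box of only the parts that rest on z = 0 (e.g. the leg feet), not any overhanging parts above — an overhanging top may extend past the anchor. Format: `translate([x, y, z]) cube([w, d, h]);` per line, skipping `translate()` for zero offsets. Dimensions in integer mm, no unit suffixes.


translate([172, 195, 0]) cube([5420, 171, 2610]);
translate([172, 4534, 0]) cube([5420, 171, 2610]);
translate([172, 366, 0]) cube([171, 4168, 2610]);
translate([5421, 366, 0]) cube([171, 4168, 2610]);


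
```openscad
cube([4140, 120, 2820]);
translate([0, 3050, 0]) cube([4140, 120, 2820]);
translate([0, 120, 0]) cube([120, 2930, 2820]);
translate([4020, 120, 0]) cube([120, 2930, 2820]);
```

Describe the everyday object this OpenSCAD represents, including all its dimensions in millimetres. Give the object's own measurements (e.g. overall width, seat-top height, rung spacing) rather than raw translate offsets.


The wall frame of a small rectangular building: four walls, each 2820 mm tall and 120 mm thick, enclosing a footprint 4140 mm (x) by 3170 mm (y) outside-to-outside, with no floor or roof. The front and back walls (the −y and +y sides) span the full width; the two side walls fit between them.


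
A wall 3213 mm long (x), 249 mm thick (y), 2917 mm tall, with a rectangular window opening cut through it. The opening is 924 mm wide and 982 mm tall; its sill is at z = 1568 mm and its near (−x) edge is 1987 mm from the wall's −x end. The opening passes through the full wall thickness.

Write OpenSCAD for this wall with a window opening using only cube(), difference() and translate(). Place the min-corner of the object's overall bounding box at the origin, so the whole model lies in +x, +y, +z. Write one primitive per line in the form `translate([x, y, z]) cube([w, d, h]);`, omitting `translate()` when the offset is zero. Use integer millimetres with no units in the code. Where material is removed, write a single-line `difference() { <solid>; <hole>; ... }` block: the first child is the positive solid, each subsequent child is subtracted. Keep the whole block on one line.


difference() { cube([3213, 249, 2917]); translate([1987, 0, 1568]) cube([924, 249, 982]); }


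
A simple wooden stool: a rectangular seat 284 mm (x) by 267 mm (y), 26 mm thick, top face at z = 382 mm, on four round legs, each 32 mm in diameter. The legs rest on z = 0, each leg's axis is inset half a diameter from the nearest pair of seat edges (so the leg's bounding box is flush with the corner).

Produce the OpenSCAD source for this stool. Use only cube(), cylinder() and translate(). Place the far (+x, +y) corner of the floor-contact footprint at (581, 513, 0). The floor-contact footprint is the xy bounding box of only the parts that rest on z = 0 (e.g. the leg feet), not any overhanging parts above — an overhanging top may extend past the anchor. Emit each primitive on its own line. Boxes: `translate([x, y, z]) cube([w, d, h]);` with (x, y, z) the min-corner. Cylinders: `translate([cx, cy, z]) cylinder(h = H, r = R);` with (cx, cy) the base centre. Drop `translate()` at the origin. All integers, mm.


translate([297, 246, 356]) cube([284, 267, 26]);
translate([313, 262, 0]) cylinder(h = 356, r = 16);
translate([565, 262, 0]) cylinder(h = 356, r = 16);
translate([313, 497, 0]) cylinder(h = 356, r = 16);
translate([565, 497, 0]) cylinder(h = 356, r = 16);


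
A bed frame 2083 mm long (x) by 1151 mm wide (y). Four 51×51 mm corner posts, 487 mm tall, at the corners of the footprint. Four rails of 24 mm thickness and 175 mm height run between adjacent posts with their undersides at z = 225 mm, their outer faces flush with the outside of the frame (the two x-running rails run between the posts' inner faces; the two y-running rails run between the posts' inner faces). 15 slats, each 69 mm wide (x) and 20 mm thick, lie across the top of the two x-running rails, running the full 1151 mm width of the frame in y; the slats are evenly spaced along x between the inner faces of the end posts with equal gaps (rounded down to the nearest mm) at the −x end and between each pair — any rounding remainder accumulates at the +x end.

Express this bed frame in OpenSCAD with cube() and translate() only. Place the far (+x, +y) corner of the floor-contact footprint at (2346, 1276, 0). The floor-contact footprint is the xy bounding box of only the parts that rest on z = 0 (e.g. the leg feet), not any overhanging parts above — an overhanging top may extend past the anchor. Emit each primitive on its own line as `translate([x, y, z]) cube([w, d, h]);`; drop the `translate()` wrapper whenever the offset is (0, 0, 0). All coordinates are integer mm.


translate([263, 125, 0]) cube([51, 51, 487]);
translate([263, 1225, 0]) cube([51, 51, 487]);
translate([2295, 125, 0]) cube([51, 51, 487]);
translate([2295, 1225, 0]) cube([51, 51, 487]);
translate([314, 125, 225]) cube([1981, 24, 175]);
translate([314, 1252, 225]) cube([1981, 24, 175]);
translate([263, 176, 225]) cube([24, 1049, 175]);
translate([2322, 176, 225]) cube([24, 1049, 175]);
translate([373, 125, 400]) cube([69, 1151, 20]);
translate([501, 125, 400]) cube([69, 1151, 20]);
translate([629, 125, 400]) cube([69, 1151, 20]);
translate([757, 125, 400]) cube([69, 1151, 20]);
translate([885, 125, 400]) cube([69, 1151, 20]);
translate([1013, 125, 400]) cube([69, 1151, 20]);
translate([1141, 125, 400]) cube([69, 1151, 20]);
translate([1269, 125, 400]) cube([69, 1151, 20]);
translate([1397, 125, 400]) cube([69, 1151, 20]);
translate([1525, 125, 400]) cube([69, 1151, 20]);
translate([1653, 125, 400]) cube([69, 1151, 20]);
translate([1781, 125, 400]) cube([69, 1151, 20]);
translate([1909, 125, 400]) cube([69, 1151, 20]);
translate([2037, 125, 400]) cube([69, 1151, 20]);
translate([2165, 125, 400]) cube([69, 1151, 20]);


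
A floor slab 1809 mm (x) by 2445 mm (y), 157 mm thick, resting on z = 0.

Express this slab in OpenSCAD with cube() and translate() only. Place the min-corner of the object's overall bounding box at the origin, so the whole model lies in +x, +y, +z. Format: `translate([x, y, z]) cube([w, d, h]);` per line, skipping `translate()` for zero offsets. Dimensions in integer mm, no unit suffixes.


cube([1809, 2445, 157]);


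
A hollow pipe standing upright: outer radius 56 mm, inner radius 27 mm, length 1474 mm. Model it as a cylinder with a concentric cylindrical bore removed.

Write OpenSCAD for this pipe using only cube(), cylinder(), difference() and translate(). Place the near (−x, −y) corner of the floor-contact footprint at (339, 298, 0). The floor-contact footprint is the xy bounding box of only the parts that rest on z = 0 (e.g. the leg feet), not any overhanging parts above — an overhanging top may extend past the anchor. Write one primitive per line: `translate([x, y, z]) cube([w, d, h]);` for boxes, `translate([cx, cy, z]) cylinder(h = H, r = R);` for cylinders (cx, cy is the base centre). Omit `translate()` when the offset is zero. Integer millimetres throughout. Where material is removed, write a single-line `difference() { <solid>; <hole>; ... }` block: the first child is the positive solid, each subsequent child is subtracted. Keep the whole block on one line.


difference() { translate([395, 354, 0]) cylinder(h = 1474, r = 56); translate([395, 354, 0]) cylinder(h = 1474, r = 27); }


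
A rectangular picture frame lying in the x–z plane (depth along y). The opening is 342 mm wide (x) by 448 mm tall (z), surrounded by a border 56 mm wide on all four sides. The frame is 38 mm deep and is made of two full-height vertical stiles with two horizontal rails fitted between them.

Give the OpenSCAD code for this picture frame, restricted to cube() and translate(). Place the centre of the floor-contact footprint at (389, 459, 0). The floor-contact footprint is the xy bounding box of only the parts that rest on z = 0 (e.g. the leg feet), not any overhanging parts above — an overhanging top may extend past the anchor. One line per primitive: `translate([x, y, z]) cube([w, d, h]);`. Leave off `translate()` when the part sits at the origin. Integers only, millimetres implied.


translate([162, 440, 0]) cube([56, 38, 560]);
translate([560, 440, 0]) cube([56, 38, 560]);
translate([218, 440, 0]) cube([342, 38, 56]);
translate([218, 440, 504]) cube([342, 38, 56]);


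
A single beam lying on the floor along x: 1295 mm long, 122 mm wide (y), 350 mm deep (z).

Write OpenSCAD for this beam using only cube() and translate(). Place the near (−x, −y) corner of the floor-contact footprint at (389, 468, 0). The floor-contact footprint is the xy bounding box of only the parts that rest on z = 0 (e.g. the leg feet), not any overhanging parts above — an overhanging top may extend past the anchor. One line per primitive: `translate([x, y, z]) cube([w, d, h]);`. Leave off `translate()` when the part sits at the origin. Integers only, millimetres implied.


translate([389, 468, 0]) cube([1295, 122, 350]);


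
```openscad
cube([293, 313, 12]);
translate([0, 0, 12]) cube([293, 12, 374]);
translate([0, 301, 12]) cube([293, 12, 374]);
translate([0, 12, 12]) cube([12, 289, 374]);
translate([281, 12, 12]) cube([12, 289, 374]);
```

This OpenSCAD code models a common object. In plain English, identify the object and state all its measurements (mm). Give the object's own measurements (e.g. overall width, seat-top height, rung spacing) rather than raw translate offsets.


An open-topped rectangular box: outside dimensions 293×313×386 mm, with a uniform wall and base thickness of 12 mm. The base is a full 293×313 slab on the floor; four walls sit on top of the base. The front and back walls (the −y and +y sides) span the full width; the two side walls fit between them.


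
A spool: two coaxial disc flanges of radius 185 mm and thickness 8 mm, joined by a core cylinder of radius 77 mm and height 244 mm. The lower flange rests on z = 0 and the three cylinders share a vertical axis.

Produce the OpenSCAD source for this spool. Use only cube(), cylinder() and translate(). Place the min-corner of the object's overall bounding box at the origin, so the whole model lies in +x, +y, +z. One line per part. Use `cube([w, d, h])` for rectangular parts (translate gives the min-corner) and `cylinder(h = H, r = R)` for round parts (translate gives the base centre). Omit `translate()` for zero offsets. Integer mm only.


translate([185, 185, 0]) cylinder(h = 8, r = 185);
translate([185, 185, 8]) cylinder(h = 244, r = 77);
translate([185, 185, 252]) cylinder(h = 8, r = 185);


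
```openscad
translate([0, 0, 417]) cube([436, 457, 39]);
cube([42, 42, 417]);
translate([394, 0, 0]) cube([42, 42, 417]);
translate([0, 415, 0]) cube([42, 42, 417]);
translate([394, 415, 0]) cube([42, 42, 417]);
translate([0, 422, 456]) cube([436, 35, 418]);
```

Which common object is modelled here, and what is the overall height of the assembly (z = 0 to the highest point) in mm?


A chair. The overall height is 874 mm.

A slab on four corner posts with a tall panel at the back — a chair. The seat slab sits at z = 417 with thickness 39, and the 418 mm backrest starts at the seat top, so the overall height is 417 + 39 + 418 = 874 mm.


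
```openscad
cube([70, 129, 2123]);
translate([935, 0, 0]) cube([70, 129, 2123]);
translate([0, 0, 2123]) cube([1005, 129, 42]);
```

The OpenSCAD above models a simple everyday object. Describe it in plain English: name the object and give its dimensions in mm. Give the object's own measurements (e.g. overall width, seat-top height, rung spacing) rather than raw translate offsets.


A door frame. The clear opening is 865 mm wide and 2123 mm high. Two 70 mm wide jambs, 129 mm deep, stand either side of the opening from the floor to the top of the opening. A 42 mm thick head sits across the top of both jambs, spanning the full outside width of the frame.


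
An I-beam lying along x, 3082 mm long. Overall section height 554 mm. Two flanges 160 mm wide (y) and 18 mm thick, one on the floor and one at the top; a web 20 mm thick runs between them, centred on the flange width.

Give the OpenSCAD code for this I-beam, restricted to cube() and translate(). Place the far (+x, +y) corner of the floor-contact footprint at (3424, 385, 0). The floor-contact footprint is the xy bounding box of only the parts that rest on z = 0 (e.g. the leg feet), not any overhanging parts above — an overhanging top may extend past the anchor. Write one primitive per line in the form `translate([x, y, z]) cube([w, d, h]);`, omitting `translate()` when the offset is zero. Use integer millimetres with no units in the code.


translate([342, 225, 0]) cube([3082, 160, 18]);
translate([342, 295, 18]) cube([3082, 20, 518]);
translate([342, 225, 536]) cube([3082, 160, 18]);


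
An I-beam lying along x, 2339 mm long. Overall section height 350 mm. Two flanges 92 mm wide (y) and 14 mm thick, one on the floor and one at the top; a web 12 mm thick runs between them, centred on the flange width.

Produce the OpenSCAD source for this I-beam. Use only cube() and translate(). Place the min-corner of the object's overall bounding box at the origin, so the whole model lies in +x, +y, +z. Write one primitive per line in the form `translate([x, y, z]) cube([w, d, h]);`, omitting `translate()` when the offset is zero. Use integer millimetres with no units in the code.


cube([2339, 92, 14]);
translate([0, 40, 14]) cube([2339, 12, 322]);
translate([0, 0, 336]) cube([2339, 92, 14]);


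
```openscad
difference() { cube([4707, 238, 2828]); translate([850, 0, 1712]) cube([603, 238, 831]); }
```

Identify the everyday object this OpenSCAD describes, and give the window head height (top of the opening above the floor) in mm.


A wall with a window opening. The window head height is 2543 mm.

A wall with a rectangular opening subtracted — a window. Sill at z = 1712, opening 831 mm tall, so the head is at 1712 + 831 = 2543 mm.


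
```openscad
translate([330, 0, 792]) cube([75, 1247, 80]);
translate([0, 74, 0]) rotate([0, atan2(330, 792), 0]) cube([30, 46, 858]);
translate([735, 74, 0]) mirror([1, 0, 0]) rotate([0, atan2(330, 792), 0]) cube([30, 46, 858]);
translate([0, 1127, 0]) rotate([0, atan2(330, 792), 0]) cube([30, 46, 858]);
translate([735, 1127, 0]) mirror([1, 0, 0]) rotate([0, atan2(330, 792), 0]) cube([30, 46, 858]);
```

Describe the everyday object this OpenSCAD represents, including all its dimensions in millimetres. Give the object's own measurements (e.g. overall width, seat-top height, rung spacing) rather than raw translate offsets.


A sawhorse. A 75×1247×80 mm beam (x, y, z) sits on two A-frame leg pairs. Each pair is two raked legs of 30×46 mm section (46 mm along y) splaying symmetrically in x. Each leg rises 792 mm vertically over 330 mm of horizontal reach and is 858 mm long along its own axis. Every leg's outer bottom edge rests on the floor and its outer top edge meets a bottom edge of the beam — the left legs (tilting toward +x) meet the beam's −x bottom edge, the right legs (their mirror images, tilting toward −x) meet its +x bottom edge — so the leg tops tuck under the beam, the beam's underside is 792 mm above the floor, and the feet are 735 mm apart outside-to-outside with the beam centred between them. The two leg pairs are set in 74 mm from either end of the beam.


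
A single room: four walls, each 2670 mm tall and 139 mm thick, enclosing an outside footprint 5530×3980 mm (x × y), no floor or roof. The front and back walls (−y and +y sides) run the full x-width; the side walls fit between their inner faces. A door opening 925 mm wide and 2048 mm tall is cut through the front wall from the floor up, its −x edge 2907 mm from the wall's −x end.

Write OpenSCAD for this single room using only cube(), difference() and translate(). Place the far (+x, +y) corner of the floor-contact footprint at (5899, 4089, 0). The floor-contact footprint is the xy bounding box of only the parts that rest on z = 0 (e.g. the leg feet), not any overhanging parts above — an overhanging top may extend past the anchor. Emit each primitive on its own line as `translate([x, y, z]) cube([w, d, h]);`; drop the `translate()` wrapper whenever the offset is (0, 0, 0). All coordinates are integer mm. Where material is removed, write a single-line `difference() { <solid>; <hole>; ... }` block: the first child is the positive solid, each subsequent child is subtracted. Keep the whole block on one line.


difference() { translate([369, 109, 0]) cube([5530, 139, 2670]); translate([3276, 109, 0]) cube([925, 139, 2048]); }
translate([369, 3950, 0]) cube([5530, 139, 2670]);
translate([369, 248, 0]) cube([139, 3702, 2670]);
translate([5760, 248, 0]) cube([139, 3702, 2670]);


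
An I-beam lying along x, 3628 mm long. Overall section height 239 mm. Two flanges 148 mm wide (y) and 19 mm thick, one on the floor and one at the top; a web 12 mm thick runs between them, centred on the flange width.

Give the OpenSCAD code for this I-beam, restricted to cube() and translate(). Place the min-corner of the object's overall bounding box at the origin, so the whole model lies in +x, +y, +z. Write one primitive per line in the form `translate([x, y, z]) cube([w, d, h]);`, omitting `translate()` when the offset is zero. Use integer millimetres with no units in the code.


cube([3628, 148, 19]);
translate([0, 68, 19]) cube([3628, 12, 201]);
translate([0, 0, 220]) cube([3628, 148, 19]);


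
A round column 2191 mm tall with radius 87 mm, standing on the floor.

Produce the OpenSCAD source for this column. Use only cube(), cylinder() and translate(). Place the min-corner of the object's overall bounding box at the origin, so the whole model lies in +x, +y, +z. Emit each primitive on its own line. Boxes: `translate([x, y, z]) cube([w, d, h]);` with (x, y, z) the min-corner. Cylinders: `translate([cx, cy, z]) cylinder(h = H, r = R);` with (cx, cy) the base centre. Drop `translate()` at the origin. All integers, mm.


translate([87, 87, 0]) cylinder(h = 2191, r = 87);


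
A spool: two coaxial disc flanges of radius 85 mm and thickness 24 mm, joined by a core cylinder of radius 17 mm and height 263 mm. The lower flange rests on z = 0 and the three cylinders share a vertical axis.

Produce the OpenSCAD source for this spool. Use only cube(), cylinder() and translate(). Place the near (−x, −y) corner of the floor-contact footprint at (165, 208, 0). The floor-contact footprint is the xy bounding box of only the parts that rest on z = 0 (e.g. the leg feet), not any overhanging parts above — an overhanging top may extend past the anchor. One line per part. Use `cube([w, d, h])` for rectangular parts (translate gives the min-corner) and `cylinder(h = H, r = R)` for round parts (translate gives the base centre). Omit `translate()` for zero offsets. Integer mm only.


translate([250, 293, 0]) cylinder(h = 24, r = 85);
translate([250, 293, 24]) cylinder(h = 263, r = 17);
translate([250, 293, 287]) cylinder(h = 24, r = 85);


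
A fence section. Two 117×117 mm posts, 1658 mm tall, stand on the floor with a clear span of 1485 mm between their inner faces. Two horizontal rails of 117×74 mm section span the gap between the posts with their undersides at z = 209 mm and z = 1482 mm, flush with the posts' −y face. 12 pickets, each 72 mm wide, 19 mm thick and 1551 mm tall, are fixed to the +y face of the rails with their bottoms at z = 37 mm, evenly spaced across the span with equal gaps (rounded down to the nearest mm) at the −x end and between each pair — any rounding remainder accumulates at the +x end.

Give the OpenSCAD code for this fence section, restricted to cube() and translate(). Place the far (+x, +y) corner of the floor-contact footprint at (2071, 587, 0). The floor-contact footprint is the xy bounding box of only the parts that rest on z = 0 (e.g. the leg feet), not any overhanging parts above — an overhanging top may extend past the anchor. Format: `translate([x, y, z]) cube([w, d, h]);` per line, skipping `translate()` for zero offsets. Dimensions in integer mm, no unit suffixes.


translate([352, 470, 0]) cube([117, 117, 1658]);
translate([1954, 470, 0]) cube([117, 117, 1658]);
translate([469, 470, 209]) cube([1485, 117, 74]);
translate([469, 470, 1482]) cube([1485, 117, 74]);
translate([516, 587, 37]) cube([72, 19, 1551]);
translate([635, 587, 37]) cube([72, 19, 1551]);
translate([754, 587, 37]) cube([72, 19, 1551]);
translate([873, 587, 37]) cube([72, 19, 1551]);
translate([992, 587, 37]) cube([72, 19, 1551]);
translate([1111, 587, 37]) cube([72, 19, 1551]);
translate([1230, 587, 37]) cube([72, 19, 1551]);
translate([1349, 587, 37]) cube([72, 19, 1551]);
translate([1468, 587, 37]) cube([72, 19, 1551]);
translate([1587, 587, 37]) cube([72, 19, 1551]);
translate([1706, 587, 37]) cube([72, 19, 1551]);
translate([1825, 587, 37]) cube([72, 19, 1551]);


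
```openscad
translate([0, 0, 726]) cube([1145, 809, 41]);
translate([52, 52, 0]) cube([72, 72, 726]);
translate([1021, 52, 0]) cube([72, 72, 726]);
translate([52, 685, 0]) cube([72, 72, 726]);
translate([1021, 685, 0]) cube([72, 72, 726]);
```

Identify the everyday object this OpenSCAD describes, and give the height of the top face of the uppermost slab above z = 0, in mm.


A table. The table height is 767 mm.

A 1145×809×41 slab sits at z = 726 on four 72 mm square posts — a table. The top surface is at 726 + 41 = 767 mm.


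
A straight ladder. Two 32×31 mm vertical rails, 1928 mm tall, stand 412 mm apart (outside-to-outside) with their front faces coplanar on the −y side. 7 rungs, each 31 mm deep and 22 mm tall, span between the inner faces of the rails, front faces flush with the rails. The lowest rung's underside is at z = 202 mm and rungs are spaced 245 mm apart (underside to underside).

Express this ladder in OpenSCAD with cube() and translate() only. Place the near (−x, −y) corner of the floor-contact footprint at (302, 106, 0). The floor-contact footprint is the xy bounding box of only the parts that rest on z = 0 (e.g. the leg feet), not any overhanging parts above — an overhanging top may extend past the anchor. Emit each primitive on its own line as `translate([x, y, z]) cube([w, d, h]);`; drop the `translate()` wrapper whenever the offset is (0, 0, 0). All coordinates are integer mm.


translate([302, 106, 0]) cube([32, 31, 1928]);
translate([682, 106, 0]) cube([32, 31, 1928]);
translate([334, 106, 202]) cube([348, 31, 22]);
translate([334, 106, 447]) cube([348, 31, 22]);
translate([334, 106, 692]) cube([348, 31, 22]);
translate([334, 106, 937]) cube([348, 31, 22]);
translate([334, 106, 1182]) cube([348, 31, 22]);
translate([334, 106, 1427]) cube([348, 31, 22]);
translate([334, 106, 1672]) cube([348, 31, 22]);


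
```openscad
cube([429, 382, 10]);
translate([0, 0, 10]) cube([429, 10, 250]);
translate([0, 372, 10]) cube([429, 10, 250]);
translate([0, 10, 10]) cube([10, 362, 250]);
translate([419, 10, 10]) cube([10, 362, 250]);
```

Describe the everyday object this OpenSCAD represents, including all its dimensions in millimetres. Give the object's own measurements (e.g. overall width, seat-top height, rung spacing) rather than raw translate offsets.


An open-topped rectangular box: outside dimensions 429×382×260 mm, with a uniform wall and base thickness of 10 mm. The base is a full 429×382 slab on the floor; four walls sit on top of the base. The front and back walls (the −y and +y sides) span the full width; the two side walls fit between them.


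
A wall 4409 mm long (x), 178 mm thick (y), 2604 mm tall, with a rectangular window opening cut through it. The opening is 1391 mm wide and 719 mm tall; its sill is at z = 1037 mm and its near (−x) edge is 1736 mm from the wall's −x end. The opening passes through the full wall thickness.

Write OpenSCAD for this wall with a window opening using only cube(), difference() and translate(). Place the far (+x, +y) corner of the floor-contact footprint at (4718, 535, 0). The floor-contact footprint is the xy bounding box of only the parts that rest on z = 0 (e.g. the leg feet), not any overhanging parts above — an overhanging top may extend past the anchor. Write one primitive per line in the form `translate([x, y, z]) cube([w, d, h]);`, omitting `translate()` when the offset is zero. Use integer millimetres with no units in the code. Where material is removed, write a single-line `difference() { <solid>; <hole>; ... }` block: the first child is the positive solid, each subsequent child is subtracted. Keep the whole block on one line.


difference() { translate([309, 357, 0]) cube([4409, 178, 2604]); translate([2045, 357, 1037]) cube([1391, 178, 719]); }


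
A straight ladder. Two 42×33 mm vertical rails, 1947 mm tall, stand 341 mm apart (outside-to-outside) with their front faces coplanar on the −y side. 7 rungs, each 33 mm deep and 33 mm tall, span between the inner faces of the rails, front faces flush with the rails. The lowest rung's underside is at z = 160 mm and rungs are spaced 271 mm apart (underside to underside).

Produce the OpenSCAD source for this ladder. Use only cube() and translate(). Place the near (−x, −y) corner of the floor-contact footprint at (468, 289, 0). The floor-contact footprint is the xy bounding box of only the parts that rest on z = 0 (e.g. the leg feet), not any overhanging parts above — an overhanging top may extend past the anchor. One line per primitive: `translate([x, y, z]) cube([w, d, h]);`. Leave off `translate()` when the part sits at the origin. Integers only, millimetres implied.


translate([468, 289, 0]) cube([42, 33, 1947]);
translate([767, 289, 0]) cube([42, 33, 1947]);
translate([510, 289, 160]) cube([257, 33, 33]);
translate([510, 289, 431]) cube([257, 33, 33]);
translate([510, 289, 702]) cube([257, 33, 33]);
translate([510, 289, 973]) cube([257, 33, 33]);
translate([510, 289, 1244]) cube([257, 33, 33]);
translate([510, 289, 1515]) cube([257, 33, 33]);
translate([510, 289, 1786]) cube([257, 33, 33]);


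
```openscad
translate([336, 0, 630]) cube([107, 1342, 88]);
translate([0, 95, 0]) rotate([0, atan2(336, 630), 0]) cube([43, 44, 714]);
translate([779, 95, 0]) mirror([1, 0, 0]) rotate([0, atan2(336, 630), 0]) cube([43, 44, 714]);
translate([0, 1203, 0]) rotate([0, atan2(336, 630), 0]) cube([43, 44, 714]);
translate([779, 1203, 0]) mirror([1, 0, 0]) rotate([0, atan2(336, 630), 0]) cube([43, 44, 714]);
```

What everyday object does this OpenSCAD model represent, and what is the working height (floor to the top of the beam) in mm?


A sawhorse. The overall height is 718 mm.

A beam across two mirrored pairs of raked legs — a sawhorse. The beam's underside is at z = 630 (matching the legs' vertical rise in atan2(336, 630)) and the beam is 88 mm tall, so its top is at 630 + 88 = 718 mm. The raked legs top out at the beam's underside, so that is the highest point.


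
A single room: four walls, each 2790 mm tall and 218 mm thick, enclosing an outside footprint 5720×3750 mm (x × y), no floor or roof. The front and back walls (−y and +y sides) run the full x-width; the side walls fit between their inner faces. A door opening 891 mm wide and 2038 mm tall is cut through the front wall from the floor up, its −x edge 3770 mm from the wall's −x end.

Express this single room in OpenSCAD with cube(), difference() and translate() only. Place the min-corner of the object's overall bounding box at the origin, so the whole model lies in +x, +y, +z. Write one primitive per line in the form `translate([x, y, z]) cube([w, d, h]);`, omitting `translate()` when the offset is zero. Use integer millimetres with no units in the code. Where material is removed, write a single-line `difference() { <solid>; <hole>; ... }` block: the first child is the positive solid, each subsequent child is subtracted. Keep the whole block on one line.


difference() { cube([5720, 218, 2790]); translate([3770, 0, 0]) cube([891, 218, 2038]); }
translate([0, 3532, 0]) cube([5720, 218, 2790]);
translate([0, 218, 0]) cube([218, 3314, 2790]);
translate([5502, 218, 0]) cube([218, 3314, 2790]);


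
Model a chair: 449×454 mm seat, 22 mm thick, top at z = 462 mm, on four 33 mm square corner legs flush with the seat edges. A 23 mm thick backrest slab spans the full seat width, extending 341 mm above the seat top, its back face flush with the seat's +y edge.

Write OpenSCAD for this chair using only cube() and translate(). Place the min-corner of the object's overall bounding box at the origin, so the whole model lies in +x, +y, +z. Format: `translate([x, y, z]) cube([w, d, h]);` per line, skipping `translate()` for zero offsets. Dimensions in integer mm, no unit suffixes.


translate([0, 0, 440]) cube([449, 454, 22]);
cube([33, 33, 440]);
translate([416, 0, 0]) cube([33, 33, 440]);
translate([0, 421, 0]) cube([33, 33, 440]);
translate([416, 421, 0]) cube([33, 33, 440]);
translate([0, 431, 462]) cube([449, 23, 341]);


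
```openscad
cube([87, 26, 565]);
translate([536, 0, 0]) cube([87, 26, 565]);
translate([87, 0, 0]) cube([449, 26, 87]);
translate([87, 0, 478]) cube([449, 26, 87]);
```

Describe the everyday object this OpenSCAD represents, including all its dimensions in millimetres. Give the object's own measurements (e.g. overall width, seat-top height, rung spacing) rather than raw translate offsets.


A rectangular picture frame lying in the x–z plane (depth along y). The opening is 449 mm wide (x) by 391 mm tall (z), surrounded by a border 87 mm wide on all four sides. The frame is 26 mm deep and is made of two full-height vertical stiles with two horizontal rails fitted between them.
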